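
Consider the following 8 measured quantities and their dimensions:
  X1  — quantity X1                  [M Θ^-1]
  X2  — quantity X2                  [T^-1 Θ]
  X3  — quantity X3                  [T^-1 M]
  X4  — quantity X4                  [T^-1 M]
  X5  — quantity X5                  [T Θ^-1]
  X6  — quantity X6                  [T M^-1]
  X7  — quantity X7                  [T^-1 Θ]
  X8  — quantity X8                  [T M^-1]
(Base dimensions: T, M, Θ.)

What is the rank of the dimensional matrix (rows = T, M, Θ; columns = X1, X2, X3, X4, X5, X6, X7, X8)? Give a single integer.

Exponent matrix [T,M,Θ] × [X1,X2,X3,X4,X5,X6,X7,X8]:
  T: [ 0 -1 -1 -1  1  1 -1  1]
  M: [ 1  0  1  1  0 -1  0 -1]
  Θ: [-1  1  0  0 -1  0  1  0]
RREF → pivots at {X1,X2} ⇒ r = 2

2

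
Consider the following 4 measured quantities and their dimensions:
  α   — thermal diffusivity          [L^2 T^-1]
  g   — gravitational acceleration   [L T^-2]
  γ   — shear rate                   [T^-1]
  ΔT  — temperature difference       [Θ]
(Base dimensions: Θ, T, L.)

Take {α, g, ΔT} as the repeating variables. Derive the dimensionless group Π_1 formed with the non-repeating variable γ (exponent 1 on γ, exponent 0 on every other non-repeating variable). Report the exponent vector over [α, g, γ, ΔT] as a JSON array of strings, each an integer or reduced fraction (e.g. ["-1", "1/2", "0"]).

Exponent matrix [Θ,T,L] × [α,g,γ,ΔT]:
  Θ: [ 0  0  0  1]
  T: [-1 -2 -1  0]
  L: [ 2  1  0  0]
Row reduction gives pivot columns α,g,ΔT; rank = 3
Repeat: α,g,ΔT; free: γ
RREF:
  r0: [   1    0 -1/3    0]
  r1: [   0    1  2/3    0]
  r2: [   0    0    0    1]
Fix exponent of γ at 1; solve each RREF row for its pivot's exponent:
  r0: exp(α) + (-1/3)·1 = 0 ⇒ exp(α) = 1/3
  r1: exp(g) + (2/3)·1 = 0 ⇒ exp(g) = -2/3
  r2: exp(ΔT) + (0)·1 = 0 ⇒ exp(ΔT) = 0
Π_1 = α^(1/3) · g^(-2/3) · γ

["1/3", "-2/3", "1", "0"]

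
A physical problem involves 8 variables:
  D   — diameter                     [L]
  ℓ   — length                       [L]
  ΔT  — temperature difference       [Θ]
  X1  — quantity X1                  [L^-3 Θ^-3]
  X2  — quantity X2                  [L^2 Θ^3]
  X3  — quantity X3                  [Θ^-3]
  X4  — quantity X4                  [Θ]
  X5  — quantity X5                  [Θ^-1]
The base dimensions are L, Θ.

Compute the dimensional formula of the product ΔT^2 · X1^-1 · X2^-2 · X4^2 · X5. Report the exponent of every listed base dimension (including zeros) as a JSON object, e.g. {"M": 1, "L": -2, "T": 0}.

{"L": -1, "Θ": 0}

Dimensional matrix (L×Θ by D×ℓ×ΔT×X1×X2×X3×X4×X5):
  L: [ 1  1  0 -3  2  0  0  0]
  Θ: [ 0  0  1 -3  3 -3  1 -1]
  [L]: (2)·0+(-1)·-3+(-2)·2+(2)·0+(1)·0 = -1
  [Θ]: (2)·1+(-1)·-3+(-2)·3+(2)·1+(1)·-1 = 0
⇒ L^-1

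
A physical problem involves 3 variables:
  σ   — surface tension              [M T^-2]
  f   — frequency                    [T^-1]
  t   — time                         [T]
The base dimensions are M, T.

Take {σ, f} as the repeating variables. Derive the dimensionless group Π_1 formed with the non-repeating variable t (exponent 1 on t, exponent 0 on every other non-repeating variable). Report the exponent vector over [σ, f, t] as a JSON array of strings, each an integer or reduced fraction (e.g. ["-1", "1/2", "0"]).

["0", "1", "1"]

Write exponents as rows M,T / cols σ,f,t:
  M: [ 1  0  0]
  T: [-2 -1  1]
RREF → pivots at {σ,f} ⇒ r = 2
Pivot set = {σ,f}, free = {t}
RREF:
  r0: [   1    0    0]
  r1: [   0    1   -1]
Fix exponent of t at 1; solve each RREF row for its pivot's exponent:
  r0: exp(σ) + (0)·1 = 0 ⇒ exp(σ) = 0
  r1: exp(f) + (-1)·1 = 0 ⇒ exp(f) = 1
Π_1 = f · t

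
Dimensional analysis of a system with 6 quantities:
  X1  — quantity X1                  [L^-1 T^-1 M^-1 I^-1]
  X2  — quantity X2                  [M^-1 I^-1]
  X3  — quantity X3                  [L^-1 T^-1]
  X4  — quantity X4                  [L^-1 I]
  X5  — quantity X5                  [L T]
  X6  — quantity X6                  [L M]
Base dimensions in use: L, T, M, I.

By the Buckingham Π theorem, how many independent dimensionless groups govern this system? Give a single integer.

3

Write exponents as rows L,T,M,I / cols X1,X2,X3,X4,X5,X6:
  L: [-1  0 -1 -1  1  1]
  T: [-1  0 -1  0  1  0]
  M: [-1 -1  0  0  0  1]
  I: [-1 -1  0  1  0  0]
RREF → pivots at {X1,X2,X4} ⇒ r = 3
Π count = n − r = 6 − 3 = 3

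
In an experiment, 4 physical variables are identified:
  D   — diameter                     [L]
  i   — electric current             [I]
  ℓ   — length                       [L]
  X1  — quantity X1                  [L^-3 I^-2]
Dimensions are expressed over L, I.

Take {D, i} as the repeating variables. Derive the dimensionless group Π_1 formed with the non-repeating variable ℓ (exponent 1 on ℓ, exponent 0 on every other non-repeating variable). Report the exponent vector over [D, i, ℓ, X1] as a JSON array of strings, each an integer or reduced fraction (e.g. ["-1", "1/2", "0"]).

Write exponents as rows L,I / cols D,i,ℓ,X1:
  L: [ 1  0  1 -3]
  I: [ 0  1  0 -2]
Row reduction gives pivot columns D,i; rank = 2
Repeat: D,i; free: ℓ,X1
RREF:
  r0: [   1    0    1   -3]
  r1: [   0    1    0   -2]
Fix exponent of ℓ at 1, X1 at 0; solve each RREF row for its pivot's exponent:
  r0: exp(D) + (1)·1 = 0 ⇒ exp(D) = -1
  r1: exp(i) + (0)·1 = 0 ⇒ exp(i) = 0
Π_1 = D^-1 · ℓ

["-1", "0", "1", "0"]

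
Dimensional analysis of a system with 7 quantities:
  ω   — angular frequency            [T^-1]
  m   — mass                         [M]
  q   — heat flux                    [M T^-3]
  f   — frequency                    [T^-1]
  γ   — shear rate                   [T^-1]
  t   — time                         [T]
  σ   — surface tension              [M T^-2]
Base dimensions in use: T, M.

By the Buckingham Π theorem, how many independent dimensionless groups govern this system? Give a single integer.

Dimensional matrix (T×M by ω×m×q×f×γ×t×σ):
  T: [-1  0 -3 -1 -1  1 -2]
  M: [ 0  1  1  0  0  0  1]
RREF → pivots at {ω,m} ⇒ r = 2
Π count = n − r = 7 − 2 = 5

5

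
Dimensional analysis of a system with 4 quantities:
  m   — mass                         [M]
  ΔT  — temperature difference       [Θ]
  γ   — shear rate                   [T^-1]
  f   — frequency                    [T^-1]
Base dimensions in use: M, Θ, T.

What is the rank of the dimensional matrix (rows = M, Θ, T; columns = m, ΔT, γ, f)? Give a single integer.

3

Dimensional matrix (M×Θ×T by m×ΔT×γ×f):
  M: [ 1  0  0  0]
  Θ: [ 0  1  0  0]
  T: [ 0  0 -1 -1]
Row reduction gives pivot columns m,ΔT,γ; rank = 3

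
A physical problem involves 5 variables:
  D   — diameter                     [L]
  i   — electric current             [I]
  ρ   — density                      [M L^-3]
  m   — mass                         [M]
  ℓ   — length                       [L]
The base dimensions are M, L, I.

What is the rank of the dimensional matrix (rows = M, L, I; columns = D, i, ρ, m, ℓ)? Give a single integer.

3

Dimensional matrix (M×L×I by D×i×ρ×m×ℓ):
  M: [ 0  0  1  1  0]
  L: [ 1  0 -3  0  1]
  I: [ 0  1  0  0  0]
RREF → pivots at {D,i,ρ} ⇒ r = 3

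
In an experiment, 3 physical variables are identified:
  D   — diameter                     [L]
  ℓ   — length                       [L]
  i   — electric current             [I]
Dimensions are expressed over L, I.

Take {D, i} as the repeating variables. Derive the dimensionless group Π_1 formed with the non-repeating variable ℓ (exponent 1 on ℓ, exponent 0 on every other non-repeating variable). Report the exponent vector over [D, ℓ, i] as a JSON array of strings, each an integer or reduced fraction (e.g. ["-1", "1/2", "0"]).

["-1", "1", "0"]

Dimensional matrix (L×I by D×ℓ×i):
  L: [ 1  1  0]
  I: [ 0  0  1]
Row reduction gives pivot columns D,i; rank = 2
Pivot set = {D,i}, free = {ℓ}
RREF:
  r0: [   1    1    0]
  r1: [   0    0    1]
Fix exponent of ℓ at 1; solve each RREF row for its pivot's exponent:
  r0: exp(D) + (1)·1 = 0 ⇒ exp(D) = -1
  r1: exp(i) + (0)·1 = 0 ⇒ exp(i) = 0
Π_1 = D^-1 · ℓ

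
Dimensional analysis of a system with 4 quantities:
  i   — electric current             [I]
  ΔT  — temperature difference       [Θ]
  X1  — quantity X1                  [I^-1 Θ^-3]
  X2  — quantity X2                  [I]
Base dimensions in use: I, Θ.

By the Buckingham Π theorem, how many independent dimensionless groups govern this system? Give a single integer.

Dimensional matrix (I×Θ by i×ΔT×X1×X2):
  I: [ 1  0 -1  1]
  Θ: [ 0  1 -3  0]
Row reduction gives pivot columns i,ΔT; rank = 2
Π count = n − r = 4 − 2 = 2

2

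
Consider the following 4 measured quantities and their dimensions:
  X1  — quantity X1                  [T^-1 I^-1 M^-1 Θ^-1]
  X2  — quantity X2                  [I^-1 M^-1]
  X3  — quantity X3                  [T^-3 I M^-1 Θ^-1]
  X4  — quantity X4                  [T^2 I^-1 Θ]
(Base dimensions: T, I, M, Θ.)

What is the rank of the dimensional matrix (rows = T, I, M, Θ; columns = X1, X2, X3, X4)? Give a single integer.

Write exponents as rows T,I,M,Θ / cols X1,X2,X3,X4:
  T: [-1  0 -3  2]
  I: [-1 -1  1 -1]
  M: [-1 -1 -1  0]
  Θ: [-1  0 -1  1]
Row reduction gives pivot columns X1,X2,X3; rank = 3

3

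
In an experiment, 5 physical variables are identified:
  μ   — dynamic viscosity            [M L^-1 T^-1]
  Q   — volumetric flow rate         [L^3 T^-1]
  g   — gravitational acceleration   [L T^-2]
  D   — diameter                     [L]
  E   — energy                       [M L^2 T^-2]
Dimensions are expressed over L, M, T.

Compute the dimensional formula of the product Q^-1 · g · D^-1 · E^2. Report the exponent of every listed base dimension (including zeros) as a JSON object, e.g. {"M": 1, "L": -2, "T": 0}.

Exponent matrix [L,M,T] × [μ,Q,g,D,E]:
  L: [-1  3  1  1  2]
  M: [ 1  0  0  0  1]
  T: [-1 -1 -2  0 -2]
  [L]: (-1)·3+(1)·1+(-1)·1+(2)·2 = 1
  [M]: (-1)·0+(1)·0+(-1)·0+(2)·1 = 2
  [T]: (-1)·-1+(1)·-2+(-1)·0+(2)·-2 = -5
⇒ L M^2 T^-5

{"L": 1, "M": 2, "T": -5}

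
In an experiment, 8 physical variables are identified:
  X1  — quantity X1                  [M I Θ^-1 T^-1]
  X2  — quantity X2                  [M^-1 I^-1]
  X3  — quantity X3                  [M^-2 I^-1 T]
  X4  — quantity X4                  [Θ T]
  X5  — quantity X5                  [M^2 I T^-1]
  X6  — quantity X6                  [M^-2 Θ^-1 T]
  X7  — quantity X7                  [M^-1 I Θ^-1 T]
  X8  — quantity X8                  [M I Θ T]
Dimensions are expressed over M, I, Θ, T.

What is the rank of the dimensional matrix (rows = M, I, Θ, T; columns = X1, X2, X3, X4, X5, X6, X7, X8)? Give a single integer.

3

Write exponents as rows M,I,Θ,T / cols X1,X2,X3,X4,X5,X6,X7,X8:
  M: [ 1 -1 -2  0  2 -2 -1  1]
  I: [ 1 -1 -1  0  1  0  1  1]
  Θ: [-1  0  0  1  0 -1 -1  1]
  T: [-1  0  1  1 -1  1  1  1]
Row reduction gives pivot columns X1,X2,X3; rank = 3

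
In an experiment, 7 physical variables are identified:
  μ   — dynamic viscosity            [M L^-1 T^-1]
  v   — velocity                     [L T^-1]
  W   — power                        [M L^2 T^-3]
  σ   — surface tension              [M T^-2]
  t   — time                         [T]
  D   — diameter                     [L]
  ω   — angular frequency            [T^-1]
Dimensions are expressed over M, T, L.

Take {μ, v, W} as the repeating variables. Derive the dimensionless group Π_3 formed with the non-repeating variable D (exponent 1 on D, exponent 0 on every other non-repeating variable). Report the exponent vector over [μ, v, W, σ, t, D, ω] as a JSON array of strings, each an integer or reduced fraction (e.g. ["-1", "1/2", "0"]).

["1", "2", "-1", "0", "0", "1", "0"]

Dimensional matrix (M×T×L by μ×v×W×σ×t×D×ω):
  M: [ 1  0  1  1  0  0  0]
  T: [-1 -1 -3 -2  1  0 -1]
  L: [-1  1  2  0  0  1  0]
Row reduction gives pivot columns μ,v,W; rank = 3
Repeat: μ,v,W; free: σ,t,D,ω
RREF:
  r0: [   1    0    0    1   -1   -1    1]
  r1: [   0    1    0    1   -3   -2    3]
  r2: [   0    0    1    0    1    1   -1]
Fix exponent of D at 1, σ at 0, t at 0, ω at 0; solve each RREF row for its pivot's exponent:
  r0: exp(μ) + (-1)·1 = 0 ⇒ exp(μ) = 1
  r1: exp(v) + (-2)·1 = 0 ⇒ exp(v) = 2
  r2: exp(W) + (1)·1 = 0 ⇒ exp(W) = -1
Π_3 = μ · v^2 · W^-1 · D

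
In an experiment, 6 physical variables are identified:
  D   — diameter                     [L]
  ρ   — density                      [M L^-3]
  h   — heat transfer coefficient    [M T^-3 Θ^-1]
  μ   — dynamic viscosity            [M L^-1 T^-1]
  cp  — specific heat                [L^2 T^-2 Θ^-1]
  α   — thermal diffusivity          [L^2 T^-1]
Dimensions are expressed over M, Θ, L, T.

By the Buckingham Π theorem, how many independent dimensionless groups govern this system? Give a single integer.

2

Write exponents as rows M,Θ,L,T / cols D,ρ,h,μ,cp,α:
  M: [ 0  1  1  1  0  0]
  Θ: [ 0  0 -1  0 -1  0]
  L: [ 1 -3  0 -1  2  2]
  T: [ 0  0 -3 -1 -2 -1]
Row reduction gives pivot columns D,ρ,h,μ; rank = 4
Π count = n − r = 6 − 4 = 2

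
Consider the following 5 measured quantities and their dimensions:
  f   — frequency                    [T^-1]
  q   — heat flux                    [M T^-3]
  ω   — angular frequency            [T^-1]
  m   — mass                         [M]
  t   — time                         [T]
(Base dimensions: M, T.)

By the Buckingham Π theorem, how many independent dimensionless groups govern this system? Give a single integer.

3

Dimensional matrix (M×T by f×q×ω×m×t):
  M: [ 0  1  0  1  0]
  T: [-1 -3 -1  0  1]
RREF → pivots at {f,q} ⇒ r = 2
Π count = n − r = 5 − 2 = 3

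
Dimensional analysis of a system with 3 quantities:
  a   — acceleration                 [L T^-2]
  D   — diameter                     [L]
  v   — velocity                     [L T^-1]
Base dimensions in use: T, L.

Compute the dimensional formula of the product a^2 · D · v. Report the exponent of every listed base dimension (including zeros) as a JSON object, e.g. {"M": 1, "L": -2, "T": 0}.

Write exponents as rows T,L / cols a,D,v:
  T: [-2  0 -1]
  L: [ 1  1  1]
  [T]: (2)·-2+(1)·0+(1)·-1 = -5
  [L]: (2)·1+(1)·1+(1)·1 = 4
⇒ T^-5 L^4

{"T": -5, "L": 4}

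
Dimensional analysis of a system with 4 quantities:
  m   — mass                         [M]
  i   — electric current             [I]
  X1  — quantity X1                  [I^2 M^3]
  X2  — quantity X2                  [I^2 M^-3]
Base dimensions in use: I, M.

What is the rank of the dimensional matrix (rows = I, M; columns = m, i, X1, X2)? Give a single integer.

Dimensional matrix (I×M by m×i×X1×X2):
  I: [ 0  1  2  2]
  M: [ 1  0  3 -3]
Echelon form has 2 nonzero rows (pivots: m,i)

2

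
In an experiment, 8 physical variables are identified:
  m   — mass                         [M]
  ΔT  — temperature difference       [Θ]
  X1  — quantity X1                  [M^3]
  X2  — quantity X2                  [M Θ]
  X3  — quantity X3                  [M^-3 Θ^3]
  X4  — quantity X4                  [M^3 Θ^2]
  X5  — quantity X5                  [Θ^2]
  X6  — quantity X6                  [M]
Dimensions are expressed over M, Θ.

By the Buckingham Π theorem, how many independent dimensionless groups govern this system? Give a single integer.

Write exponents as rows M,Θ / cols m,ΔT,X1,X2,X3,X4,X5,X6:
  M: [ 1  0  3  1 -3  3  0  1]
  Θ: [ 0  1  0  1  3  2  2  0]
Row reduction gives pivot columns m,ΔT; rank = 2
Π count = n − r = 8 − 2 = 6

6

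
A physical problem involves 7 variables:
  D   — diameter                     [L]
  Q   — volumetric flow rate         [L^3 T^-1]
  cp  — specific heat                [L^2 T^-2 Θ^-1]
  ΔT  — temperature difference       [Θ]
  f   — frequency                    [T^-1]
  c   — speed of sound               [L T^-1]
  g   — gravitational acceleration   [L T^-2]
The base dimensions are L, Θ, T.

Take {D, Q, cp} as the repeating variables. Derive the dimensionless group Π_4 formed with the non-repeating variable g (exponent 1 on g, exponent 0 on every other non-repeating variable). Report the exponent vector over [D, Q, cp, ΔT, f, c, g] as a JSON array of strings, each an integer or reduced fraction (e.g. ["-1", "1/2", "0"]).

["5", "-2", "0", "0", "0", "0", "1"]

Exponent matrix [L,Θ,T] × [D,Q,cp,ΔT,f,c,g]:
  L: [ 1  3  2  0  0  1  1]
  Θ: [ 0  0 -1  1  0  0  0]
  T: [ 0 -1 -2  0 -1 -1 -2]
RREF → pivots at {D,Q,cp} ⇒ r = 3
Repeat: D,Q,cp; free: ΔT,f,c,g
RREF:
  r0: [   1    0    0   -4   -3   -2   -5]
  r1: [   0    1    0    2    1    1    2]
  r2: [   0    0    1   -1    0    0    0]
Fix exponent of g at 1, ΔT at 0, f at 0, c at 0; solve each RREF row for its pivot's exponent:
  r0: exp(D) + (-5)·1 = 0 ⇒ exp(D) = 5
  r1: exp(Q) + (2)·1 = 0 ⇒ exp(Q) = -2
  r2: exp(cp) + (0)·1 = 0 ⇒ exp(cp) = 0
Π_4 = D^5 · Q^-2 · g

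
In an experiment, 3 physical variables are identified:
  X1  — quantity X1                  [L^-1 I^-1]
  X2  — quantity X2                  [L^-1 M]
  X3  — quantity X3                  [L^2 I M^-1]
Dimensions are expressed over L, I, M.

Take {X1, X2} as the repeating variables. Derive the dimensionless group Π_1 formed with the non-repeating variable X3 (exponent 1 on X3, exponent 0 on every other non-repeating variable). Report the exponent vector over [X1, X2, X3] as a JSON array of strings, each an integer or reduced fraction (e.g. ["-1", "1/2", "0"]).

Write exponents as rows L,I,M / cols X1,X2,X3:
  L: [-1 -1  2]
  I: [-1  0  1]
  M: [ 0  1 -1]
Row reduction gives pivot columns X1,X2; rank = 2
Pivot set = {X1,X2}, free = {X3}
RREF:
  r0: [   1    0   -1]
  r1: [   0    1   -1]
  r2: [   0    0    0]
Fix exponent of X3 at 1; solve each RREF row for its pivot's exponent:
  r0: exp(X1) + (-1)·1 = 0 ⇒ exp(X1) = 1
  r1: exp(X2) + (-1)·1 = 0 ⇒ exp(X2) = 1
Π_1 = X1 · X2 · X3

["1", "1", "1"]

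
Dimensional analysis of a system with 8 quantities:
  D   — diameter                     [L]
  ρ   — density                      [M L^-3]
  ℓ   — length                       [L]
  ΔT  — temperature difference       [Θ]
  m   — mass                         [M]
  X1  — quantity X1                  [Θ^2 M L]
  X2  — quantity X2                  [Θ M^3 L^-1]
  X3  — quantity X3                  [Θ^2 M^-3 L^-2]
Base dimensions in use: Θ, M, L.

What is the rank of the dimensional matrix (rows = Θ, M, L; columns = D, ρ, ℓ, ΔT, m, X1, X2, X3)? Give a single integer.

Dimensional matrix (Θ×M×L by D×ρ×ℓ×ΔT×m×X1×X2×X3):
  Θ: [ 0  0  0  1  0  2  1  2]
  M: [ 0  1  0  0  1  1  3 -3]
  L: [ 1 -3  1  0  0  1 -1 -2]
Echelon form has 3 nonzero rows (pivots: D,ρ,ΔT)

3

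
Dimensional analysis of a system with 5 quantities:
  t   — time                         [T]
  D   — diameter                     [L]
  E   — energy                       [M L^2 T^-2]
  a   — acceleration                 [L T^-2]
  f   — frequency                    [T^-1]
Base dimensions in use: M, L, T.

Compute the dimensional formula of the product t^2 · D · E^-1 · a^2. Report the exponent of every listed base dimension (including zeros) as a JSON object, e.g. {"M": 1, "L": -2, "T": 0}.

{"M": -1, "L": 1, "T": 0}

Dimensional matrix (M×L×T by t×D×E×a×f):
  M: [ 0  0  1  0  0]
  L: [ 0  1  2  1  0]
  T: [ 1  0 -2 -2 -1]
  [M]: (2)·0+(1)·0+(-1)·1+(2)·0 = -1
  [L]: (2)·0+(1)·1+(-1)·2+(2)·1 = 1
  [T]: (2)·1+(1)·0+(-1)·-2+(2)·-2 = 0
⇒ M^-1 L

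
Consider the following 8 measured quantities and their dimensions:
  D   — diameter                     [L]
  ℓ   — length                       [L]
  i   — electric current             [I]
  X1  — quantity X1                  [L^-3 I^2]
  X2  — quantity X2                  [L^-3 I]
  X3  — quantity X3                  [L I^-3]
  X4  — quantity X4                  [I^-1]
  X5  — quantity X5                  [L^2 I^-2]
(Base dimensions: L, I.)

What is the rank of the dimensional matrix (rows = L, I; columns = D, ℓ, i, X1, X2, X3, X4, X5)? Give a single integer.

Exponent matrix [L,I] × [D,ℓ,i,X1,X2,X3,X4,X5]:
  L: [ 1  1  0 -3 -3  1  0  2]
  I: [ 0  0  1  2  1 -3 -1 -2]
RREF → pivots at {D,i} ⇒ r = 2

2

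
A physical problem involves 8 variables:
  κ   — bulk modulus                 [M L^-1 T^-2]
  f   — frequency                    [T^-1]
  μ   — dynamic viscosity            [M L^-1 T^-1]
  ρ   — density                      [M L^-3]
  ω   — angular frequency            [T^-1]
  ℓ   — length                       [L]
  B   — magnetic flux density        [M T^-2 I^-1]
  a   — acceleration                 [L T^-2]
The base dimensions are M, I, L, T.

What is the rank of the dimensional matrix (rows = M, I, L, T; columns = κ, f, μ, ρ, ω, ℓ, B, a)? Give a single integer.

4

Write exponents as rows M,I,L,T / cols κ,f,μ,ρ,ω,ℓ,B,a:
  M: [ 1  0  1  1  0  0  1  0]
  I: [ 0  0  0  0  0  0 -1  0]
  L: [-1  0 -1 -3  0  1  0  1]
  T: [-2 -1 -1  0 -1  0 -2 -2]
Row reduction gives pivot columns κ,f,ρ,B; rank = 4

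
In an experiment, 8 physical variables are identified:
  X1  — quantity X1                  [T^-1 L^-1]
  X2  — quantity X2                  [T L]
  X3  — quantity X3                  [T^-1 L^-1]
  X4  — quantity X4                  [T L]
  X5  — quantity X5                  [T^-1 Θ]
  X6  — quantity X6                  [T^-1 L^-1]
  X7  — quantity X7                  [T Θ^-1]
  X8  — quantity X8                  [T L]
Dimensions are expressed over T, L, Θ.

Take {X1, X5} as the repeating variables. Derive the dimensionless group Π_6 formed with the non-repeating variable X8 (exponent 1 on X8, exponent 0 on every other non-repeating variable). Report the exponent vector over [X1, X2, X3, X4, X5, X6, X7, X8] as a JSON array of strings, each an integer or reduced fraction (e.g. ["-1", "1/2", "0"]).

["1", "0", "0", "0", "0", "0", "0", "1"]

Dimensional matrix (T×L×Θ by X1×X2×X3×X4×X5×X6×X7×X8):
  T: [-1  1 -1  1 -1 -1  1  1]
  L: [-1  1 -1  1  0 -1  0  1]
  Θ: [ 0  0  0  0  1  0 -1  0]
Echelon form has 2 nonzero rows (pivots: X1,X5)
Pivot set = {X1,X5}, free = {X2,X3,X4,X6,X7,X8}
RREF:
  r0: [   1   -1    1   -1    0    1    0   -1]
  r1: [   0    0    0    0    1    0   -1    0]
  r2: [   0    0    0    0    0    0    0    0]
Fix exponent of X8 at 1, X2 at 0, X3 at 0, X4 at 0, X6 at 0, X7 at 0; solve each RREF row for its pivot's exponent:
  r0: exp(X1) + (-1)·1 = 0 ⇒ exp(X1) = 1
  r1: exp(X5) + (0)·1 = 0 ⇒ exp(X5) = 0
Π_6 = X1 · X8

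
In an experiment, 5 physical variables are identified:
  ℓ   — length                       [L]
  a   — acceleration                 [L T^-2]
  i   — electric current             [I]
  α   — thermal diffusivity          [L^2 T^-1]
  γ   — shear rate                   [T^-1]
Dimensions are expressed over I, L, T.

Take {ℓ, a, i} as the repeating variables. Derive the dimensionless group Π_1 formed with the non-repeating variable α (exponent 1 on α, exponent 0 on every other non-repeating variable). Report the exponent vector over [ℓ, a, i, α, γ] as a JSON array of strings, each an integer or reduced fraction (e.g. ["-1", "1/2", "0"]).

["-3/2", "-1/2", "0", "1", "0"]

Dimensional matrix (I×L×T by ℓ×a×i×α×γ):
  I: [ 0  0  1  0  0]
  L: [ 1  1  0  2  0]
  T: [ 0 -2  0 -1 -1]
Echelon form has 3 nonzero rows (pivots: ℓ,a,i)
Pivot set = {ℓ,a,i}, free = {α,γ}
RREF:
  r0: [   1    0    0  3/2 -1/2]
  r1: [   0    1    0  1/2  1/2]
  r2: [   0    0    1    0    0]
Fix exponent of α at 1, γ at 0; solve each RREF row for its pivot's exponent:
  r0: exp(ℓ) + (3/2)·1 = 0 ⇒ exp(ℓ) = -3/2
  r1: exp(a) + (1/2)·1 = 0 ⇒ exp(a) = -1/2
  r2: exp(i) + (0)·1 = 0 ⇒ exp(i) = 0
Π_1 = ℓ^(-3/2) · a^(-1/2) · α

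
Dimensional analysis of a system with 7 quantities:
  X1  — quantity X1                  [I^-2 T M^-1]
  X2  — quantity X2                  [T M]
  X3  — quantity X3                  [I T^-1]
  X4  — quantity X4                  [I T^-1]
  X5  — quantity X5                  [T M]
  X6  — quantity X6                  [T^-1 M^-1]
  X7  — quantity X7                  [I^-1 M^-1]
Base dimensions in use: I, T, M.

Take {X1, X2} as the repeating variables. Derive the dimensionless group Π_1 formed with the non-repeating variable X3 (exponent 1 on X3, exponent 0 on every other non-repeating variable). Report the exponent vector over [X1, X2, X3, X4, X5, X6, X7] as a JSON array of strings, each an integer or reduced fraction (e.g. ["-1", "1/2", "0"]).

["1/2", "1/2", "1", "0", "0", "0", "0"]

Dimensional matrix (I×T×M by X1×X2×X3×X4×X5×X6×X7):
  I: [-2  0  1  1  0  0 -1]
  T: [ 1  1 -1 -1  1 -1  0]
  M: [-1  1  0  0  1 -1 -1]
Echelon form has 2 nonzero rows (pivots: X1,X2)
Pivot set = {X1,X2}, free = {X3,X4,X5,X6,X7}
RREF:
  r0: [   1    0 -1/2 -1/2    0    0  1/2]
  r1: [   0    1 -1/2 -1/2    1   -1 -1/2]
  r2: [   0    0    0    0    0    0    0]
Fix exponent of X3 at 1, X4 at 0, X5 at 0, X6 at 0, X7 at 0; solve each RREF row for its pivot's exponent:
  r0: exp(X1) + (-1/2)·1 = 0 ⇒ exp(X1) = 1/2
  r1: exp(X2) + (-1/2)·1 = 0 ⇒ exp(X2) = 1/2
Π_1 = X1^(1/2) · X2^(1/2) · X3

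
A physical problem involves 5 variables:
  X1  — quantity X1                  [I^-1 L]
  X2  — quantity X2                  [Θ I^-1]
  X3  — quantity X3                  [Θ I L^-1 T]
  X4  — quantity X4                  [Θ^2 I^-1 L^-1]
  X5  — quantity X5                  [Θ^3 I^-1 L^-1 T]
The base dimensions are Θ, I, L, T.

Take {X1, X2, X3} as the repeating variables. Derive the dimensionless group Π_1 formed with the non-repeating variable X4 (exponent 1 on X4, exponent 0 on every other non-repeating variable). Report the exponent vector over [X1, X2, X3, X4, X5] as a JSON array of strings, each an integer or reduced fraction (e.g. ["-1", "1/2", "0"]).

Exponent matrix [Θ,I,L,T] × [X1,X2,X3,X4,X5]:
  Θ: [ 0  1  1  2  3]
  I: [-1 -1  1 -1 -1]
  L: [ 1  0 -1 -1 -1]
  T: [ 0  0  1  0  1]
Echelon form has 3 nonzero rows (pivots: X1,X2,X3)
Pivot set = {X1,X2,X3}, free = {X4,X5}
RREF:
  r0: [   1    0    0   -1    0]
  r1: [   0    1    0    2    2]
  r2: [   0    0    1    0    1]
  r3: [   0    0    0    0    0]
Fix exponent of X4 at 1, X5 at 0; solve each RREF row for its pivot's exponent:
  r0: exp(X1) + (-1)·1 = 0 ⇒ exp(X1) = 1
  r1: exp(X2) + (2)·1 = 0 ⇒ exp(X2) = -2
  r2: exp(X3) + (0)·1 = 0 ⇒ exp(X3) = 0
Π_1 = X1 · X2^-2 · X4

["1", "-2", "0", "1", "0"]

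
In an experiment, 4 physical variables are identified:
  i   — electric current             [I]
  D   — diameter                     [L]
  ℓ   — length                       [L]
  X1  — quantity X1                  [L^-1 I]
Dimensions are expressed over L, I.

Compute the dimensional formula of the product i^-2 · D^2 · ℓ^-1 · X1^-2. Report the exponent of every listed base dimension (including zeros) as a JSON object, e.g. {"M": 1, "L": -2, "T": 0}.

{"L": 3, "I": -4}

Dimensional matrix (L×I by i×D×ℓ×X1):
  L: [ 0  1  1 -1]
  I: [ 1  0  0  1]
  [L]: (-2)·0+(2)·1+(-1)·1+(-2)·-1 = 3
  [I]: (-2)·1+(2)·0+(-1)·0+(-2)·1 = -4
⇒ L^3 I^-4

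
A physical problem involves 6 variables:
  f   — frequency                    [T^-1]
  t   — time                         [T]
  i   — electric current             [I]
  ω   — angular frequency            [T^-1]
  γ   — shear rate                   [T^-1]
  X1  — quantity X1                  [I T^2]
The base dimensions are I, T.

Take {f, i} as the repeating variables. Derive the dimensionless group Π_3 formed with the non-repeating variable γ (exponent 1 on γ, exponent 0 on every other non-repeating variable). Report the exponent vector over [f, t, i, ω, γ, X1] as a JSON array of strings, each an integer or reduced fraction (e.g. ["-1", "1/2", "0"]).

["-1", "0", "0", "0", "1", "0"]

Dimensional matrix (I×T by f×t×i×ω×γ×X1):
  I: [ 0  0  1  0  0  1]
  T: [-1  1  0 -1 -1  2]
Row reduction gives pivot columns f,i; rank = 2
Pivot set = {f,i}, free = {t,ω,γ,X1}
RREF:
  r0: [   1   -1    0    1    1   -2]
  r1: [   0    0    1    0    0    1]
Fix exponent of γ at 1, t at 0, ω at 0, X1 at 0; solve each RREF row for its pivot's exponent:
  r0: exp(f) + (1)·1 = 0 ⇒ exp(f) = -1
  r1: exp(i) + (0)·1 = 0 ⇒ exp(i) = 0
Π_3 = f^-1 · γ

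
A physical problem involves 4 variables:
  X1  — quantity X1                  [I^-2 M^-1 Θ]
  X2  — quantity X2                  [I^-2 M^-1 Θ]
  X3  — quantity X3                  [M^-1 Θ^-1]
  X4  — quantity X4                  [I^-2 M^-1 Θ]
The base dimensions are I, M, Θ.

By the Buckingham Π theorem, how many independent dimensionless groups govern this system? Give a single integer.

2

Write exponents as rows I,M,Θ / cols X1,X2,X3,X4:
  I: [-2 -2  0 -2]
  M: [-1 -1 -1 -1]
  Θ: [ 1  1 -1  1]
RREF → pivots at {X1,X3} ⇒ r = 2
Π count = n − r = 4 − 2 = 2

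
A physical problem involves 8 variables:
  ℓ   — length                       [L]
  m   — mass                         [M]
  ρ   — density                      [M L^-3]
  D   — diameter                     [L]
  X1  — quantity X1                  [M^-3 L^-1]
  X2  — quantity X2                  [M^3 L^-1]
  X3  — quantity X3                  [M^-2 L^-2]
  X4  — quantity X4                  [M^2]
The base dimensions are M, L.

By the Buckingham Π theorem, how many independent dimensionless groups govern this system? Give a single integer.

Write exponents as rows M,L / cols ℓ,m,ρ,D,X1,X2,X3,X4:
  M: [ 0  1  1  0 -3  3 -2  2]
  L: [ 1  0 -3  1 -1 -1 -2  0]
Echelon form has 2 nonzero rows (pivots: ℓ,m)
n=8, r=2 ⇒ 6 dimensionless groups

6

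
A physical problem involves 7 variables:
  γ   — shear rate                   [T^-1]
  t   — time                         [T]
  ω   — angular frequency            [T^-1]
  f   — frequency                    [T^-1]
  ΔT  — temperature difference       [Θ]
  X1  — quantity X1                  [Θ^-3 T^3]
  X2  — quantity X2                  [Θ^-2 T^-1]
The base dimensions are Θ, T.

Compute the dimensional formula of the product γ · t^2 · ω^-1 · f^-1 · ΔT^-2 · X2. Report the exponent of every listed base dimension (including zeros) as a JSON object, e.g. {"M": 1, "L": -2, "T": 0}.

{"Θ": -4, "T": 2}

Exponent matrix [Θ,T] × [γ,t,ω,f,ΔT,X1,X2]:
  Θ: [ 0  0  0  0  1 -3 -2]
  T: [-1  1 -1 -1  0  3 -1]
  [Θ]: (1)·0+(2)·0+(-1)·0+(-1)·0+(-2)·1+(1)·-2 = -4
  [T]: (1)·-1+(2)·1+(-1)·-1+(-1)·-1+(-2)·0+(1)·-1 = 2
⇒ Θ^-4 T^2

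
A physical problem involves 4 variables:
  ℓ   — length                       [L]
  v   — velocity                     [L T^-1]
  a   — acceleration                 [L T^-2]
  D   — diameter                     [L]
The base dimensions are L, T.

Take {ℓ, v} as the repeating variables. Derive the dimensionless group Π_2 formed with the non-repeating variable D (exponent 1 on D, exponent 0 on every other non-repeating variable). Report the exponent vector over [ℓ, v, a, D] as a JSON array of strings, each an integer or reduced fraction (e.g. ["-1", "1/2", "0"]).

Write exponents as rows L,T / cols ℓ,v,a,D:
  L: [ 1  1  1  1]
  T: [ 0 -1 -2  0]
Row reduction gives pivot columns ℓ,v; rank = 2
Pivot set = {ℓ,v}, free = {a,D}
RREF:
  r0: [   1    0   -1    1]
  r1: [   0    1    2    0]
Fix exponent of D at 1, a at 0; solve each RREF row for its pivot's exponent:
  r0: exp(ℓ) + (1)·1 = 0 ⇒ exp(ℓ) = -1
  r1: exp(v) + (0)·1 = 0 ⇒ exp(v) = 0
Π_2 = ℓ^-1 · D

["-1", "0", "0", "1"]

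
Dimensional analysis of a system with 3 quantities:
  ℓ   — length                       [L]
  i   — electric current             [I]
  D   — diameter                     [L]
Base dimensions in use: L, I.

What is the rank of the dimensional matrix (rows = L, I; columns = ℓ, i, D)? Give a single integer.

2

Write exponents as rows L,I / cols ℓ,i,D:
  L: [ 1  0  1]
  I: [ 0  1  0]
Echelon form has 2 nonzero rows (pivots: ℓ,i)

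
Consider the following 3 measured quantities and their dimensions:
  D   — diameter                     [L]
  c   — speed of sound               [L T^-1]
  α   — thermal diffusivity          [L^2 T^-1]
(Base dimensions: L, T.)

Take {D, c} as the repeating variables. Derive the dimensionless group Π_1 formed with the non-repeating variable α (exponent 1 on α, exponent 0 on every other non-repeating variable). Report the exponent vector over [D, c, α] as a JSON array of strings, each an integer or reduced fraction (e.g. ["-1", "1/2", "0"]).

Dimensional matrix (L×T by D×c×α):
  L: [ 1  1  2]
  T: [ 0 -1 -1]
Echelon form has 2 nonzero rows (pivots: D,c)
Repeat: D,c; free: α
RREF:
  r0: [   1    0    1]
  r1: [   0    1    1]
Fix exponent of α at 1; solve each RREF row for its pivot's exponent:
  r0: exp(D) + (1)·1 = 0 ⇒ exp(D) = -1
  r1: exp(c) + (1)·1 = 0 ⇒ exp(c) = -1
Π_1 = D^-1 · c^-1 · α

["-1", "-1", "1"]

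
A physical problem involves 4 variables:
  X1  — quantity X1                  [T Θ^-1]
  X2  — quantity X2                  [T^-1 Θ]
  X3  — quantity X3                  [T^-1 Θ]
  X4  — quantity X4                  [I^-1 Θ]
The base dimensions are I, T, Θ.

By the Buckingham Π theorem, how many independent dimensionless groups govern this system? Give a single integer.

2

Exponent matrix [I,T,Θ] × [X1,X2,X3,X4]:
  I: [ 0  0  0 -1]
  T: [ 1 -1 -1  0]
  Θ: [-1  1  1  1]
Row reduction gives pivot columns X1,X4; rank = 2
4 vars − rank 2 = 2 Π groups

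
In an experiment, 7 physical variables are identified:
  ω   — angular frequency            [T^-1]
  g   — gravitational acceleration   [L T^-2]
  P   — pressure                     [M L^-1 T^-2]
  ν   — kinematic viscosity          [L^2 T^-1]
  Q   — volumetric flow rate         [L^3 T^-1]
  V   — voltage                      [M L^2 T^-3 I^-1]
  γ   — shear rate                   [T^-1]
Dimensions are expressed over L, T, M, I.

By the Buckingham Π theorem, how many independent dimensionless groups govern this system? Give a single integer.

3

Exponent matrix [L,T,M,I] × [ω,g,P,ν,Q,V,γ]:
  L: [ 0  1 -1  2  3  2  0]
  T: [-1 -2 -2 -1 -1 -3 -1]
  M: [ 0  0  1  0  0  1  0]
  I: [ 0  0  0  0  0 -1  0]
Row reduction gives pivot columns ω,g,P,V; rank = 4
n=7, r=4 ⇒ 3 dimensionless groups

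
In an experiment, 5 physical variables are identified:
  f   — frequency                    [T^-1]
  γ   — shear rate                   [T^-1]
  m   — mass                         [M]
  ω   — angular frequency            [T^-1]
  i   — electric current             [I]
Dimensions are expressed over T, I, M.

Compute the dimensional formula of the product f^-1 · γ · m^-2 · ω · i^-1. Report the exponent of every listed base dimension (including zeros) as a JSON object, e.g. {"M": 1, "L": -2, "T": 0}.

Exponent matrix [T,I,M] × [f,γ,m,ω,i]:
  T: [-1 -1  0 -1  0]
  I: [ 0  0  0  0  1]
  M: [ 0  0  1  0  0]
  [T]: (-1)·-1+(1)·-1+(-2)·0+(1)·-1+(-1)·0 = -1
  [I]: (-1)·0+(1)·0+(-2)·0+(1)·0+(-1)·1 = -1
  [M]: (-1)·0+(1)·0+(-2)·1+(1)·0+(-1)·0 = -2
⇒ T^-1 I^-1 M^-2

{"T": -1, "I": -1, "M": -2}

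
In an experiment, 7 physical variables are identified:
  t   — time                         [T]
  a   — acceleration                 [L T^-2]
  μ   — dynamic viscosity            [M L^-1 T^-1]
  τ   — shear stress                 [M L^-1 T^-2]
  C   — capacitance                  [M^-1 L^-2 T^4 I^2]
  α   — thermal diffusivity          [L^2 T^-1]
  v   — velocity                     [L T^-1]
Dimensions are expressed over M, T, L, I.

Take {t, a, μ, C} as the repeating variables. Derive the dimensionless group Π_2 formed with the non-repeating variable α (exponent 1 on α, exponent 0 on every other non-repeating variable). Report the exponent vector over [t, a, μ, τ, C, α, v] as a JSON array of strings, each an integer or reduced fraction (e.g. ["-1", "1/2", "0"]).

Dimensional matrix (M×T×L×I by t×a×μ×τ×C×α×v):
  M: [ 0  0  1  1 -1  0  0]
  T: [ 1 -2 -1 -2  4 -1 -1]
  L: [ 0  1 -1 -1 -2  2  1]
  I: [ 0  0  0  0  2  0  0]
Echelon form has 4 nonzero rows (pivots: t,a,μ,C)
Pivot set = {t,a,μ,C}, free = {τ,α,v}
RREF:
  r0: [   1    0    0   -1    0    3    1]
  r1: [   0    1    0    0    0    2    1]
  r2: [   0    0    1    1    0    0    0]
  r3: [   0    0    0    0    1    0    0]
Fix exponent of α at 1, τ at 0, v at 0; solve each RREF row for its pivot's exponent:
  r0: exp(t) + (3)·1 = 0 ⇒ exp(t) = -3
  r1: exp(a) + (2)·1 = 0 ⇒ exp(a) = -2
  r2: exp(μ) + (0)·1 = 0 ⇒ exp(μ) = 0
  r3: exp(C) + (0)·1 = 0 ⇒ exp(C) = 0
Π_2 = t^-3 · a^-2 · α

["-3", "-2", "0", "0", "0", "1", "0"]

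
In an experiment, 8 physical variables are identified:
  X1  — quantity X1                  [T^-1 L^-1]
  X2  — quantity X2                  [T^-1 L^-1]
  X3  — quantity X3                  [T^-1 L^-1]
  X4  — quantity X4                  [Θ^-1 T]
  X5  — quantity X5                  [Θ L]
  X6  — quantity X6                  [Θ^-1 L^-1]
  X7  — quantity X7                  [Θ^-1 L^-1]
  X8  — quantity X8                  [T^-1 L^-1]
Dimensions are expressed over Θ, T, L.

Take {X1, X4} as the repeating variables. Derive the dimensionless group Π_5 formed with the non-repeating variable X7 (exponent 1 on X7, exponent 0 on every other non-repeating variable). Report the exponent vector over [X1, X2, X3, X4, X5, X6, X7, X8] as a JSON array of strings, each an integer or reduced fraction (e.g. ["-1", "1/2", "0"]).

Write exponents as rows Θ,T,L / cols X1,X2,X3,X4,X5,X6,X7,X8:
  Θ: [ 0  0  0 -1  1 -1 -1  0]
  T: [-1 -1 -1  1  0  0  0 -1]
  L: [-1 -1 -1  0  1 -1 -1 -1]
RREF → pivots at {X1,X4} ⇒ r = 2
Pivot set = {X1,X4}, free = {X2,X3,X5,X6,X7,X8}
RREF:
  r0: [   1    1    1    0   -1    1    1    1]
  r1: [   0    0    0    1   -1    1    1    0]
  r2: [   0    0    0    0    0    0    0    0]
Fix exponent of X7 at 1, X2 at 0, X3 at 0, X5 at 0, X6 at 0, X8 at 0; solve each RREF row for its pivot's exponent:
  r0: exp(X1) + (1)·1 = 0 ⇒ exp(X1) = -1
  r1: exp(X4) + (1)·1 = 0 ⇒ exp(X4) = -1
Π_5 = X1^-1 · X4^-1 · X7

["-1", "0", "0", "-1", "0", "0", "1", "0"]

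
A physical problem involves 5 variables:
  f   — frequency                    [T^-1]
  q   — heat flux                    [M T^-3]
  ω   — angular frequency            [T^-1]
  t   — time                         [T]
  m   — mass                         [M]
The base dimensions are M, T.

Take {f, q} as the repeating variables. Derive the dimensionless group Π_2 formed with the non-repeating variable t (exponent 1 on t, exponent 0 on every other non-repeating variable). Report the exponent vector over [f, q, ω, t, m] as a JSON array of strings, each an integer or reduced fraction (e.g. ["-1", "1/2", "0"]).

Dimensional matrix (M×T by f×q×ω×t×m):
  M: [ 0  1  0  0  1]
  T: [-1 -3 -1  1  0]
Row reduction gives pivot columns f,q; rank = 2
Repeat: f,q; free: ω,t,m
RREF:
  r0: [   1    0    1   -1   -3]
  r1: [   0    1    0    0    1]
Fix exponent of t at 1, ω at 0, m at 0; solve each RREF row for its pivot's exponent:
  r0: exp(f) + (-1)·1 = 0 ⇒ exp(f) = 1
  r1: exp(q) + (0)·1 = 0 ⇒ exp(q) = 0
Π_2 = f · t

["1", "0", "0", "1", "0"]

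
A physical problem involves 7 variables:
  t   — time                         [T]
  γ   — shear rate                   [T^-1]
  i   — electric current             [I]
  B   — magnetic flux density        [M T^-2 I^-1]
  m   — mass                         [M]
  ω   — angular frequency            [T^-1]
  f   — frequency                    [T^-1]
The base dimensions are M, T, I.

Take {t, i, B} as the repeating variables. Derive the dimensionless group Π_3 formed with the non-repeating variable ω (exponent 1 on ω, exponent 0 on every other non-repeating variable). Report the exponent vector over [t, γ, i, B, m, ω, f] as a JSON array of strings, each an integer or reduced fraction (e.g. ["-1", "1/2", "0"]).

Write exponents as rows M,T,I / cols t,γ,i,B,m,ω,f:
  M: [ 0  0  0  1  1  0  0]
  T: [ 1 -1  0 -2  0 -1 -1]
  I: [ 0  0  1 -1  0  0  0]
RREF → pivots at {t,i,B} ⇒ r = 3
Repeat: t,i,B; free: γ,m,ω,f
RREF:
  r0: [   1   -1    0    0    2   -1   -1]
  r1: [   0    0    1    0    1    0    0]
  r2: [   0    0    0    1    1    0    0]
Fix exponent of ω at 1, γ at 0, m at 0, f at 0; solve each RREF row for its pivot's exponent:
  r0: exp(t) + (-1)·1 = 0 ⇒ exp(t) = 1
  r1: exp(i) + (0)·1 = 0 ⇒ exp(i) = 0
  r2: exp(B) + (0)·1 = 0 ⇒ exp(B) = 0
Π_3 = t · ω

["1", "0", "0", "0", "0", "1", "0"]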